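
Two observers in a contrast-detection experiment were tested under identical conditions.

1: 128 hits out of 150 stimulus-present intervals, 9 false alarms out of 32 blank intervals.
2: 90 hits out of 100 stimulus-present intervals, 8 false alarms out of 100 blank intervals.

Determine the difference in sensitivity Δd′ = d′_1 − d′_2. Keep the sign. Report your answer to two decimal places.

1: z(0.8533) = 1.051, z(0.2812) = -0.579, d' = 1.630
2: z(0.9000) = 1.282, z(0.0800) = -1.405, d' = 2.687
Δd' = d'_1 − d'_2 = 1.630 − 2.687 = -1.057
2 has the higher sensitivity.

Δd′ = -1.06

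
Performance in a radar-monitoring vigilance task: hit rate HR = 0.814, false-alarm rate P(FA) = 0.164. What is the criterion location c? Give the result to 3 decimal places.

c = 0.043

z(H) = 0.8927
z(FA) = -0.9782
c = −½·[z(H) + z(FA)] = −0.5 × (0.8927 + (-0.9782)) = 0.04275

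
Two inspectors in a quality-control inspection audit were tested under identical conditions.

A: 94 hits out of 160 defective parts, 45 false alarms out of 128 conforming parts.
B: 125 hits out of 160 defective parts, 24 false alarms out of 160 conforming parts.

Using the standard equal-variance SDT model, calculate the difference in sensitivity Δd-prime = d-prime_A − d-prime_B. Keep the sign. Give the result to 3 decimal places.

Δd-prime = -1.211

A: z(0.5875) = 0.2211, z(0.3516) = -0.3810, d' = 0.6021
B: z(0.7812) = 0.7763, z(0.1500) = -1.0364, d' = 1.8127
Δd' = d'_A − d'_B = 0.6021 − 1.8127 = -1.2106
B has the higher sensitivity.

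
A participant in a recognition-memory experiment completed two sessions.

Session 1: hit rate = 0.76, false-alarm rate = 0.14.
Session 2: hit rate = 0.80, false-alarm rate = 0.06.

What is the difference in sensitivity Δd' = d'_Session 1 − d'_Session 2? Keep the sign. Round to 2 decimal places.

Session 1: z(0.76) = 0.706, z(0.14) = -1.080, d' = 1.786
Session 2: z(0.80) = 0.842, z(0.06) = -1.555, d' = 2.397
Δd' = d'_Session 1 − d'_Session 2 = 1.786 − 2.397 = -0.611
Session 2 has the higher sensitivity.

Δd' = -0.61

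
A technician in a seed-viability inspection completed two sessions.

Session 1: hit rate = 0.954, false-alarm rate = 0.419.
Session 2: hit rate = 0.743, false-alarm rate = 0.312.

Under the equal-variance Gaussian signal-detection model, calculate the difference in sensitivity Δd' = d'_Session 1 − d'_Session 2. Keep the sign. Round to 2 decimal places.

Δd' = 0.75

Session 1: z(0.954) = 1.685, z(0.419) = -0.204, d' = 1.889
Session 2: z(0.743) = 0.653, z(0.312) = -0.490, d' = 1.143
Δd' = d'_Session 1 − d'_Session 2 = 1.889 − 1.143 = 0.746
Session 1 has the higher sensitivity.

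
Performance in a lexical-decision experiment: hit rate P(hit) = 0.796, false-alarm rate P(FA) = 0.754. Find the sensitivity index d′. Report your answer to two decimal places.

z(0.796) = 0.827, z(0.754) = 0.687
d' = z(H) − z(FA) = 0.827 − 0.687 = 0.140

d′ = 0.14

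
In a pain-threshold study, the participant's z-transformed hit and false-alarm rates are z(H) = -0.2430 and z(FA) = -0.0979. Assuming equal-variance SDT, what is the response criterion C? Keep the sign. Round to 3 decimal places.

C = 0.170

c = −½·[z(H) + z(FA)] = −½·(-0.2430 + (-0.0979)) = 0.17045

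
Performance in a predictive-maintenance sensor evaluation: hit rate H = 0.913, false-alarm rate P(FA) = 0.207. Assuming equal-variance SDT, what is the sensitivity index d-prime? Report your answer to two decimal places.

z(H) = 1.3595
z(FA) = -0.8169
d' = z(H) − z(FA) = 1.3595 − (-0.8169) = 2.1764

d-prime = 2.18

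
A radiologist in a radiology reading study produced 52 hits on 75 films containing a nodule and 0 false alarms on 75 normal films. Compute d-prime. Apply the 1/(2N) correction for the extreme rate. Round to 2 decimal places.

d-prime = 2.98

The false-alarm rate is 0/75 = 0, so apply the 1/(2N) correction: FA → 1/(2·75) = 0.00667.
z(H) = z(0.69333) = 0.505
z(FA) = z(0.00667) = -2.475
d' = 0.505 − (-2.475) = 2.980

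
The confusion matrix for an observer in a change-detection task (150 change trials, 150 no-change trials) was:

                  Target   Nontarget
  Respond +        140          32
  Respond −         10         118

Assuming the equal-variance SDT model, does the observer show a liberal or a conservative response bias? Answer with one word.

z(H) = 1.501, z(FA) = -0.795
c = −½·(z(H) + z(FA)) = -0.353
c < 0 → liberal criterion (biased toward responding “yes”).

liberal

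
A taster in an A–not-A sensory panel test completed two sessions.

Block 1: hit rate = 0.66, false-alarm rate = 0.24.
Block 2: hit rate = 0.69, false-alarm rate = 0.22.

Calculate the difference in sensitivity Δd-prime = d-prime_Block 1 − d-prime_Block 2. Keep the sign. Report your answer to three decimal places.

Block 1: z(0.66) = 0.4125, z(0.24) = -0.7063, d' = 1.1188
Block 2: z(0.69) = 0.4959, z(0.22) = -0.7722, d' = 1.2681
Δd' = d'_Block 1 − d'_Block 2 = 1.1188 − 1.2681 = -0.1493
Block 2 has the higher sensitivity.

Δd-prime = -0.149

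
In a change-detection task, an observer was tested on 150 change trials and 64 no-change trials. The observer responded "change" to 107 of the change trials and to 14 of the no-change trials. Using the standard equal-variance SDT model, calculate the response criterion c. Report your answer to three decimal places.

c = 0.107

H = 107/150 = 0.7133
FA = 14/64 = 0.2188
z(H) = 0.5631
z(FA) = -0.7763
c = −½·[z(H) + z(FA)] = −0.5 × (0.5631 + (-0.7763)) = 0.1066
c > 0: the observer has a conservative response bias.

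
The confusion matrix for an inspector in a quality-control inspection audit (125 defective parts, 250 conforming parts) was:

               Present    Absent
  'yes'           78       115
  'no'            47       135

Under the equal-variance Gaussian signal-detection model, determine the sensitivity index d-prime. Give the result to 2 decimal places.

H = 78/125 = 0.6240
FA = 115/250 = 0.4600
z(0.6240) = 0.3160, z(0.4600) = -0.1004
d' = z(H) − z(FA) = 0.3160 − (-0.1004) = 0.4164

d-prime = 0.42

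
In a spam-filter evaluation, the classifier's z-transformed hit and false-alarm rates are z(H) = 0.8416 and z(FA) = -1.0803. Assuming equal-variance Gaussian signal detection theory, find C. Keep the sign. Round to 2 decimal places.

c = −½·[z(H) + z(FA)] = −½·(0.8416 + (-1.0803)) = 0.11935

C = 0.12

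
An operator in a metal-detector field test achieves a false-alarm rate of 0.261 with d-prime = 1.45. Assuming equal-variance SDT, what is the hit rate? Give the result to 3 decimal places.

hit rate = 0.791

z(false-alarm rate) = z(0.261) = -0.6403
z(H) = z(FA) + d' = -0.6403 + 1.45 = 0.8097
hit rate = Φ(0.8097) = 0.7909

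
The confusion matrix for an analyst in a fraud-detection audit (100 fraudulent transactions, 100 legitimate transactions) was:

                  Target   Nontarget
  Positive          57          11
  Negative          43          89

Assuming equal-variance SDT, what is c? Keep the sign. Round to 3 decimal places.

c = 0.525

H = 57/100 = 0.5700
FA = 11/100 = 0.1100
z(H) = z(0.5700) = 0.1764
z(FA) = z(0.1100) = -1.2265
c = −½·[z(H) + z(FA)] = −0.5 × (0.1764 + (-1.2265)) = 0.52505
c > 0: the analyst has a conservative response bias.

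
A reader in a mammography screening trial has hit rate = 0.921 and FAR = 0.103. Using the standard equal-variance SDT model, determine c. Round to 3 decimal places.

c = -0.074

z(0.921) = 1.4118, z(0.103) = -1.2646
c = −½·[z(H) + z(FA)] = −0.5 × (1.4118 + (-1.2646)) = -0.0736
c < 0: the reader has a liberal response bias.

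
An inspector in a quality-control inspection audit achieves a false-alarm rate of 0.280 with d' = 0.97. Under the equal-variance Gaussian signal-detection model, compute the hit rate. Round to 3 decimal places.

z(false-alarm rate) = z(0.280) = -0.5828
z(H) = z(FA) + d' = -0.5828 + 0.97 = 0.3872
hit rate = Φ(0.3872) = 0.6507

hit rate = 0.651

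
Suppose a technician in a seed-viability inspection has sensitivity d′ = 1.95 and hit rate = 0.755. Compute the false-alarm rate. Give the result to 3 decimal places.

z(hit rate) = z(0.755) = 0.6903
z(FA) = z(H) − d' = 0.6903 − 1.95 = -1.2597
false-alarm rate = Φ(-1.2597) = 0.1039

false-alarm rate = 0.104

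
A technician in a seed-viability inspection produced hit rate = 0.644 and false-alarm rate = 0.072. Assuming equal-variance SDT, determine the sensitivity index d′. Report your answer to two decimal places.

z(H) = 0.369
z(FA) = -1.461
d' = z(H) − z(FA) = 0.369 − (-1.461) = 1.830

d′ = 1.83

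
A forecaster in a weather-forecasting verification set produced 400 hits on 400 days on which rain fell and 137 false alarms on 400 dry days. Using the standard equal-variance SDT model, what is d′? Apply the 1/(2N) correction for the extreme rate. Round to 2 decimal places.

The hit rate is 400/400 = 1, so apply the 1/(2N) correction: H → 1 − 1/(2·400) = 0.99875.
z(H) = z(0.99875) = 3.023
z(FA) = z(0.34250) = -0.406
d' = 3.023 − (-0.406) = 3.429

d′ = 3.43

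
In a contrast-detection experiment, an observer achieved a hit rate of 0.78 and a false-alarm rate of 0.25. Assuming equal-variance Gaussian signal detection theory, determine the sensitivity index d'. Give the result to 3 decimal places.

d' = 1.447

Φ⁻¹(H) = 0.7722
Φ⁻¹(FA) = -0.6745
d' = z(H) − z(FA) = 0.7722 − (-0.6745) = 1.4467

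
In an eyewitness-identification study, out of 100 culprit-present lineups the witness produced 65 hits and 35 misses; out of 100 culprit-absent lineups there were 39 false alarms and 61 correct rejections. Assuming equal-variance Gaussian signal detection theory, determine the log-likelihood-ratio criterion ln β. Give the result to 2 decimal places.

H = 65/100 = 0.6500
FA = 39/100 = 0.3900
Φ⁻¹(H) = Φ⁻¹(0.6500) = 0.385
Φ⁻¹(FA) = Φ⁻¹(0.3900) = -0.279
ln β = −½·[z(H)² − z(FA)²] = −0.5 × (0.148 − 0.078) = -0.035

ln β = -0.04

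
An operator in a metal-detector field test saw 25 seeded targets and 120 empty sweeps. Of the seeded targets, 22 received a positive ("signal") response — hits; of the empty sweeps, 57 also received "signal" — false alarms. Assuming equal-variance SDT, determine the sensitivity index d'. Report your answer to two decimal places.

d' = 1.24

H = 22/25 = 0.8800
FA = 57/120 = 0.4750
z(H) = z(0.8800) = 1.1750
z(FA) = z(0.4750) = -0.0627
d' = z(H) − z(FA) = 1.1750 − (-0.0627) = 1.2377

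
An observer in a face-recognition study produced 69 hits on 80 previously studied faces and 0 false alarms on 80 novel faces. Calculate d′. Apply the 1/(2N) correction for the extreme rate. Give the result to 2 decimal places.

d′ = 3.59

The false-alarm rate is 0/80 = 0, so apply the 1/(2N) correction: FA → 1/(2·80) = 0.00625.
z(H) = z(0.86250) = 1.092
z(FA) = z(0.00625) = -2.498
d' = 1.092 − (-2.498) = 3.590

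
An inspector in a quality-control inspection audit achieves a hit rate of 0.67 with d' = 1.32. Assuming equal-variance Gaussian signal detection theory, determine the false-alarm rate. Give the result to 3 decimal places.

z(hit rate) = z(0.67) = 0.4399
z(FA) = z(H) − d' = 0.4399 − 1.32 = -0.8801
false-alarm rate = Φ(-0.8801) = 0.1894

false-alarm rate = 0.189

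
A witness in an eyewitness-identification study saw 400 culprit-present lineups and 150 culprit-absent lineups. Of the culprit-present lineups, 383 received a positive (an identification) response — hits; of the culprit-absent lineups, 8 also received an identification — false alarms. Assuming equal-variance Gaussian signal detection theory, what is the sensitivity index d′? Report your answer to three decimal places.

d′ = 3.336

H = 383/400 = 0.9575
FA = 8/150 = 0.0533
Φ⁻¹(H) = Φ⁻¹(0.9575) = 1.7224
Φ⁻¹(FA) = Φ⁻¹(0.0533) = -1.6137
d' = z(H) − z(FA) = 1.7224 − (-1.6137) = 3.3361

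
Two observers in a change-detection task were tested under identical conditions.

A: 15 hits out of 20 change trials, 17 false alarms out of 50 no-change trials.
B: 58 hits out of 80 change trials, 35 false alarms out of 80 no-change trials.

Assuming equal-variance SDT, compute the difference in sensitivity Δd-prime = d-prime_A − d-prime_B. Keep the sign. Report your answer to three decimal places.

A: z(0.7500) = 0.6745, z(0.3400) = -0.4125, d' = 1.0870
B: z(0.7250) = 0.5978, z(0.4375) = -0.1573, d' = 0.7551
Δd' = d'_A − d'_B = 1.0870 − 0.7551 = 0.3319
A has the higher sensitivity.

Δd-prime = 0.332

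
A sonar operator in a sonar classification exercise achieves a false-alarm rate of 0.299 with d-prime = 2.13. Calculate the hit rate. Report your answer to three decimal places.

z(false-alarm rate) = z(0.299) = -0.5273
z(H) = z(FA) + d' = -0.5273 + 2.13 = 1.6027
hit rate = Φ(1.6027) = 0.9455

hit rate = 0.946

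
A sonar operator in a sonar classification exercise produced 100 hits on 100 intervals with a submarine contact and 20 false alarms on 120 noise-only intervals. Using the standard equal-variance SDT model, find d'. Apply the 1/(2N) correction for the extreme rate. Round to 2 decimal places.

d' = 3.54

The hit rate is 100/100 = 1, so apply the 1/(2N) correction: H → 1 − 1/(2·100) = 0.99500.
z(H) = z(0.99500) = 2.576
z(FA) = z(0.16667) = -0.967
d' = 2.576 − (-0.967) = 3.543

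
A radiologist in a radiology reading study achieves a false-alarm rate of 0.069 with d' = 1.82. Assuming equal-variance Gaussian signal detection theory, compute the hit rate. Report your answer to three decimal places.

z(false-alarm rate) = z(0.069) = -1.4833
z(H) = z(FA) + d' = -1.4833 + 1.82 = 0.3367
hit rate = Φ(0.3367) = 0.6318

hit rate = 0.632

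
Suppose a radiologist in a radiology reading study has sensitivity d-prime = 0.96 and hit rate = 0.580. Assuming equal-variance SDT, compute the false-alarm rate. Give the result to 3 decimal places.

false-alarm rate = 0.224

z(hit rate) = z(0.580) = 0.2019
z(FA) = z(H) − d' = 0.2019 − 0.96 = -0.7581
false-alarm rate = Φ(-0.7581) = 0.2242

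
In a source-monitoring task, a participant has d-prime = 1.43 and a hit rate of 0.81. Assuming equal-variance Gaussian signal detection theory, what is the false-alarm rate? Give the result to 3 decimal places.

false-alarm rate = 0.290

z(hit rate) = z(0.81) = 0.8779
z(FA) = z(H) − d' = 0.8779 − 1.43 = -0.5521
false-alarm rate = Φ(-0.5521) = 0.2904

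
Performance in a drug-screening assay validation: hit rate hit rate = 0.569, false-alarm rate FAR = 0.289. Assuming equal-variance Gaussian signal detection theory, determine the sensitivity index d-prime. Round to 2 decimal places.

d-prime = 0.73

Φ⁻¹(H) = Φ⁻¹(0.569) = 0.1738
Φ⁻¹(FA) = Φ⁻¹(0.289) = -0.5563
d' = z(H) − z(FA) = 0.1738 − (-0.5563) = 0.7301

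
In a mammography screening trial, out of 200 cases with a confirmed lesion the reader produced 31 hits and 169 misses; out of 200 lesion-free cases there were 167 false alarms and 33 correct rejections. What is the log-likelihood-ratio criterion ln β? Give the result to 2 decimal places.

H = 31/200 = 0.1550
FA = 167/200 = 0.8350
z(H) = -1.015
z(FA) = 0.974
ln β = −½·[z(H)² − z(FA)²] = −0.5 × (1.030 − 0.949) = -0.0405

ln β = -0.04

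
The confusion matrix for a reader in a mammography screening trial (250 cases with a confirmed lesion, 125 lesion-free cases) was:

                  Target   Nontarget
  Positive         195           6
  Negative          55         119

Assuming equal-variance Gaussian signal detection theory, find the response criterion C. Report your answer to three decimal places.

H = 195/250 = 0.7800
FA = 6/125 = 0.0480
Φ⁻¹(H) = Φ⁻¹(0.7800) = 0.7722
Φ⁻¹(FA) = Φ⁻¹(0.0480) = -1.6646
c = −½·[z(H) + z(FA)] = −0.5 × (0.7722 + (-1.6646)) = 0.4462

C = 0.446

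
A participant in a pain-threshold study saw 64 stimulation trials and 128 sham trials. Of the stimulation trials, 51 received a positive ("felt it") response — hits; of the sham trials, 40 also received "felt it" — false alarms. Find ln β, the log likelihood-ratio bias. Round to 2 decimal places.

H = 51/64 = 0.7969
FA = 40/128 = 0.3125
z(0.7969) = 0.831, z(0.3125) = -0.489
ln β = −½·[z(H)² − z(FA)²] = −0.5 × (0.691 − 0.239) = -0.226

ln β = -0.23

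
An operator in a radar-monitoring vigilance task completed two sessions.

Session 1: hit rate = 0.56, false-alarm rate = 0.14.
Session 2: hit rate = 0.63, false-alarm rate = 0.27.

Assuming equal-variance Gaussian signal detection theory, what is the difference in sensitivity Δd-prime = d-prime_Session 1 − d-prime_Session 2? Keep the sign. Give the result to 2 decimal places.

Session 1: z(0.56) = 0.151, z(0.14) = -1.080, d' = 1.231
Session 2: z(0.63) = 0.332, z(0.27) = -0.613, d' = 0.945
Δd' = d'_Session 1 − d'_Session 2 = 1.231 − 0.945 = 0.286
Session 1 has the higher sensitivity.

Δd-prime = 0.29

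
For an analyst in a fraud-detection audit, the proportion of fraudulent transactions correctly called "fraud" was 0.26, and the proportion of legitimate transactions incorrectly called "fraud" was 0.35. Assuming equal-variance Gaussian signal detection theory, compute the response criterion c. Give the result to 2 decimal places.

c = 0.51

z(0.26) = -0.6433, z(0.35) = -0.3853
c = −½·[z(H) + z(FA)] = −0.5 × (-0.6433 + (-0.3853)) = 0.5143
c > 0: the analyst has a conservative response bias.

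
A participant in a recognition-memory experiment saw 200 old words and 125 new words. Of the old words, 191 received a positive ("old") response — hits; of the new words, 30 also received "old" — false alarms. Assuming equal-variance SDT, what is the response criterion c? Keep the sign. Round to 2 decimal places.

c = -0.49

H = 191/200 = 0.9550
FA = 30/125 = 0.2400
z(H) = z(0.9550) = 1.695
z(FA) = z(0.2400) = -0.706
c = −½·[z(H) + z(FA)] = −0.5 × (1.695 + (-0.706)) = -0.4945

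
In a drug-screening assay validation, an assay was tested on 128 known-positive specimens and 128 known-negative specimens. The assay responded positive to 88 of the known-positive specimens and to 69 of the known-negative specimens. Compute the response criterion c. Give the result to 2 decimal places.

c = -0.29

H = 88/128 = 0.6875
FA = 69/128 = 0.5391
z(H) = 0.4888
z(FA) = 0.0982
c = −½·[z(H) + z(FA)] = −0.5 × (0.4888 + 0.0982) = -0.2935
c < 0: the assay has a liberal response bias.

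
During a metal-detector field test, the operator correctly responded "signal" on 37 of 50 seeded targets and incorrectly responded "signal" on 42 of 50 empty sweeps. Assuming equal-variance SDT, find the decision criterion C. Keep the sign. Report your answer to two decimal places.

H = 37/50 = 0.7400
FA = 42/50 = 0.8400
Φ⁻¹(0.7400) = 0.643, Φ⁻¹(0.8400) = 0.994
c = −½·[z(H) + z(FA)] = −0.5 × (0.643 + 0.994) = -0.8185
c < 0: the operator has a liberal response bias.

C = -0.82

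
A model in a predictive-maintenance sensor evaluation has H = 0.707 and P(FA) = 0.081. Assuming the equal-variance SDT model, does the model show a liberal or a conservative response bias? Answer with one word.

z(H) = 0.545, z(FA) = -1.398
c = −½·(z(H) + z(FA)) = 0.4265
c > 0 → conservative criterion (biased toward responding “no”).

conservative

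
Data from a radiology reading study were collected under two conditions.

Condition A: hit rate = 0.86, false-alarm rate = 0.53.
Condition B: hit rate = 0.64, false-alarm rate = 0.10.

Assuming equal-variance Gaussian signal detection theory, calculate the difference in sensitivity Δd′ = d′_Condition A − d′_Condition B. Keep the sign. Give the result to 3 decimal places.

Δd′ = -0.635

Condition A: z(0.86) = 1.0803, z(0.53) = 0.0753, d' = 1.0050
Condition B: z(0.64) = 0.3585, z(0.10) = -1.2816, d' = 1.6401
Δd' = d'_Condition A − d'_Condition B = 1.0050 − 1.6401 = -0.6351
Condition B has the higher sensitivity.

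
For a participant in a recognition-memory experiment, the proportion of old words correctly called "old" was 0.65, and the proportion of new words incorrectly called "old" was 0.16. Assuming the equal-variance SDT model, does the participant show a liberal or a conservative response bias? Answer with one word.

conservative

z(H) = 0.385, z(FA) = -0.994
c = −½·(z(H) + z(FA)) = 0.3045
c > 0 → conservative criterion (biased toward responding “no”).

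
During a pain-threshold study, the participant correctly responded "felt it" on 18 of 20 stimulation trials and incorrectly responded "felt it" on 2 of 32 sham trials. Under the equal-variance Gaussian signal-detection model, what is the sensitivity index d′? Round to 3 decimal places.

d′ = 2.816

H = 18/20 = 0.9000
FA = 2/32 = 0.0625
Φ⁻¹(H) = Φ⁻¹(0.9000) = 1.2816
Φ⁻¹(FA) = Φ⁻¹(0.0625) = -1.5341
d' = z(H) − z(FA) = 1.2816 − (-1.5341) = 2.8157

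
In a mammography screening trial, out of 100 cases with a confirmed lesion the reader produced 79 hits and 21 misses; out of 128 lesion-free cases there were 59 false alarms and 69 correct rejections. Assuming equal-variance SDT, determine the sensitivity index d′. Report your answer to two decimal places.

d′ = 0.90

H = 79/100 = 0.7900
FA = 59/128 = 0.4609
z(0.7900) = 0.806, z(0.4609) = -0.098
d' = z(H) − z(FA) = 0.806 − (-0.098) = 0.904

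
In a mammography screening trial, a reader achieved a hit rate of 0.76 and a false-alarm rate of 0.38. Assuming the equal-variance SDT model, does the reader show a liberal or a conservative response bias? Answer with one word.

z(H) = 0.706, z(FA) = -0.305
c = −½·(z(H) + z(FA)) = -0.2005
c < 0 → liberal criterion (biased toward responding “yes”).

liberal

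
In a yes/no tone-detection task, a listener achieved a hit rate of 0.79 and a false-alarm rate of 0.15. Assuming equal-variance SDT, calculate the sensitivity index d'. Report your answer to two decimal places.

d' = 1.84

z(H) = z(0.79) = 0.8064
z(FA) = z(0.15) = -1.0364
d' = z(H) − z(FA) = 0.8064 − (-1.0364) = 1.8428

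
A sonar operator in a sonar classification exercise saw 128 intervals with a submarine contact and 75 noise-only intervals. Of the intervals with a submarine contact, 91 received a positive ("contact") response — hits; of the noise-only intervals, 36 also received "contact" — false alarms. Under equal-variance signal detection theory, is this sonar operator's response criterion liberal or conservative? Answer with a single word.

liberal

z(H) = 0.556, z(FA) = -0.050
c = −½·(z(H) + z(FA)) = -0.253
c < 0 → liberal criterion (biased toward responding “yes”).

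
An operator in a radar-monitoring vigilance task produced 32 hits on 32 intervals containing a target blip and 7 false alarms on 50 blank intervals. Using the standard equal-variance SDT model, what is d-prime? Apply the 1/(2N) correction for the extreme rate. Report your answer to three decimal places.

d-prime = 3.234

The hit rate is 32/32 = 1, so apply the 1/(2N) correction: H → 1 − 1/(2·32) = 0.98438.
z(H) = z(0.98438) = 2.1540
z(FA) = z(0.14000) = -1.0803
d' = 2.1540 − (-1.0803) = 3.2343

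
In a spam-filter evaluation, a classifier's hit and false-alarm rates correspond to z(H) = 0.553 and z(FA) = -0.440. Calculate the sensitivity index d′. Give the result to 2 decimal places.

d' = z(H) − z(FA) = 0.553 − (-0.440) = 0.993

d′ = 0.99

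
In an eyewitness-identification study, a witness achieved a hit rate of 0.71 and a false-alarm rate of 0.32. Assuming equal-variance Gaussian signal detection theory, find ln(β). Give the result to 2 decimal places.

ln β = -0.04

z(0.71) = 0.553, z(0.32) = -0.468
ln β = −½·[z(H)² − z(FA)²] = −0.5 × (0.306 − 0.219) = -0.0435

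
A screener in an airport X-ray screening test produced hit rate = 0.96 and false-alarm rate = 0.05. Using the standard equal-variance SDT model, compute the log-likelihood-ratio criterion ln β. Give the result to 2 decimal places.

Φ⁻¹(0.96) = 1.751, Φ⁻¹(0.05) = -1.645
ln β = −½·[z(H)² − z(FA)²] = −0.5 × (3.066 − 2.706) = -0.180

ln β = -0.18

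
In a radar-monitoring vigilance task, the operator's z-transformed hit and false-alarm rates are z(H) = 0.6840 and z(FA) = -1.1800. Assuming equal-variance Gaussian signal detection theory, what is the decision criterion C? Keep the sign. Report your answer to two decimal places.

C = 0.25

c = −½·[z(H) + z(FA)] = −½·(0.6840 + (-1.1800)) = 0.2480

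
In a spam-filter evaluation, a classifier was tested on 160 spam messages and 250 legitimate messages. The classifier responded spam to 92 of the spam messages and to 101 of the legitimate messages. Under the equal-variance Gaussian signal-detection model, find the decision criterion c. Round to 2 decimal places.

H = 92/160 = 0.5750
FA = 101/250 = 0.4040
z(0.5750) = 0.1891, z(0.4040) = -0.2430
c = −½·[z(H) + z(FA)] = −0.5 × (0.1891 + (-0.2430)) = 0.02695

c = 0.03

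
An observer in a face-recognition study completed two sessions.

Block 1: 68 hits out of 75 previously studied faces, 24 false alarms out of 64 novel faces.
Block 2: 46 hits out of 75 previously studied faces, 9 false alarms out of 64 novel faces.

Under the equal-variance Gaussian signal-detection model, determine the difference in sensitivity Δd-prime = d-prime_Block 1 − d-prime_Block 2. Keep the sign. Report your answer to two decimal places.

Block 1: z(0.9067) = 1.321, z(0.3750) = -0.319, d' = 1.640
Block 2: z(0.6133) = 0.288, z(0.1406) = -1.078, d' = 1.366
Δd' = d'_Block 1 − d'_Block 2 = 1.640 − 1.366 = 0.274
Block 1 has the higher sensitivity.

Δd-prime = 0.27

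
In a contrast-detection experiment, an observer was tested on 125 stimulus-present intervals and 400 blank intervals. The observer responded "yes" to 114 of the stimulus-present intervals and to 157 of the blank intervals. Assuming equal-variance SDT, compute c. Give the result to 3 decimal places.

H = 114/125 = 0.9120
FA = 157/400 = 0.3925
z(0.9120) = 1.3532, z(0.3925) = -0.2728
c = −½·[z(H) + z(FA)] = −0.5 × (1.3532 + (-0.2728)) = -0.5402
c < 0: the observer has a liberal response bias.

c = -0.540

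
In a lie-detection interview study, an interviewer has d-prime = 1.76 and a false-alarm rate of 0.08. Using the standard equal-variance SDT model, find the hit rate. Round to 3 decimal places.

hit rate = 0.639

z(false-alarm rate) = z(0.08) = -1.4051
z(H) = z(FA) + d' = -1.4051 + 1.76 = 0.3549
hit rate = Φ(0.3549) = 0.6387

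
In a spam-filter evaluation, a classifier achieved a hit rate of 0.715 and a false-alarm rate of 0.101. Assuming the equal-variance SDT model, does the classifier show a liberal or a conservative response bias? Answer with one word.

z(H) = 0.568, z(FA) = -1.276
c = −½·(z(H) + z(FA)) = 0.354
c > 0 → conservative criterion (biased toward responding “no”).

conservative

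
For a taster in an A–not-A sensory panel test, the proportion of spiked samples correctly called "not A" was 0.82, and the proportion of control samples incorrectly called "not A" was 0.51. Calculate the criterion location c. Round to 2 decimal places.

c = -0.47

z(H) = z(0.82) = 0.915
z(FA) = z(0.51) = 0.025
c = −½·[z(H) + z(FA)] = −0.5 × (0.915 + 0.025) = -0.470
c < 0: the taster has a liberal response bias.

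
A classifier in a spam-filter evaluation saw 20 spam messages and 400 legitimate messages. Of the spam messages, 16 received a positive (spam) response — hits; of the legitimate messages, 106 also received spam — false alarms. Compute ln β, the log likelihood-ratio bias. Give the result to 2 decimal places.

ln β = -0.16

H = 16/20 = 0.8000
FA = 106/400 = 0.2650
z(H) = 0.842
z(FA) = -0.628
ln β = −½·[z(H)² − z(FA)²] = −0.5 × (0.709 − 0.394) = -0.1575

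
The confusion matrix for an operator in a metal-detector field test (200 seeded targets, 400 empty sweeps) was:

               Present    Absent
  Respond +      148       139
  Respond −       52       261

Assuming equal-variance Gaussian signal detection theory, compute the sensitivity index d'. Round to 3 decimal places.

d' = 1.035

H = 148/200 = 0.7400
FA = 139/400 = 0.3475
Φ⁻¹(H) = Φ⁻¹(0.7400) = 0.6433
Φ⁻¹(FA) = Φ⁻¹(0.3475) = -0.3921
d' = z(H) − z(FA) = 0.6433 − (-0.3921) = 1.0354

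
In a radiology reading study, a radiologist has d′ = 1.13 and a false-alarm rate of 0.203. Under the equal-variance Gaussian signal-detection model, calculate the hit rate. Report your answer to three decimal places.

hit rate = 0.618

z(false-alarm rate) = z(0.203) = -0.8310
z(H) = z(FA) + d' = -0.8310 + 1.13 = 0.2990
hit rate = Φ(0.2990) = 0.6175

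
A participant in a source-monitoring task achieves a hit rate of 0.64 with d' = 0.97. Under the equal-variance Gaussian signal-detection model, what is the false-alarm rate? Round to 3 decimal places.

z(hit rate) = z(0.64) = 0.3585
z(FA) = z(H) − d' = 0.3585 − 0.97 = -0.6115
false-alarm rate = Φ(-0.6115) = 0.2704

false-alarm rate = 0.270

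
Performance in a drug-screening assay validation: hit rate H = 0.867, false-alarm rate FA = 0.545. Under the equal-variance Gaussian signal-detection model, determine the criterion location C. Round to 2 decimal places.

z(0.867) = 1.1123, z(0.545) = 0.1130
c = −½·[z(H) + z(FA)] = −0.5 × (1.1123 + 0.1130) = -0.61265

C = -0.61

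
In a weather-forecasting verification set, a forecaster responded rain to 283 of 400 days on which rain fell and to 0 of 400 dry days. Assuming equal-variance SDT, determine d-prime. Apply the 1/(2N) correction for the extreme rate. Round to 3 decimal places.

d-prime = 3.569

The false-alarm rate is 0/400 = 0, so apply the 1/(2N) correction: FA → 1/(2·400) = 0.00125.
z(H) = z(0.70750) = 0.5461
z(FA) = z(0.00125) = -3.0233
d' = 0.5461 − (-3.0233) = 3.5694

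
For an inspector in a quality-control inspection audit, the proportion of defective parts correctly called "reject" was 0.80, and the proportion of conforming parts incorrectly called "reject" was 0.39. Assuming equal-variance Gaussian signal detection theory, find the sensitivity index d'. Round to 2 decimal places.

z(H) = 0.8416
z(FA) = -0.2793
d' = z(H) − z(FA) = 0.8416 − (-0.2793) = 1.1209

d' = 1.12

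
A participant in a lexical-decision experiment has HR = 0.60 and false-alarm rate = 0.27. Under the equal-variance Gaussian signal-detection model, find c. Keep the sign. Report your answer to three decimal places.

z(H) = 0.2533
z(FA) = -0.6128
c = −½·[z(H) + z(FA)] = −0.5 × (0.2533 + (-0.6128)) = 0.17975

c = 0.180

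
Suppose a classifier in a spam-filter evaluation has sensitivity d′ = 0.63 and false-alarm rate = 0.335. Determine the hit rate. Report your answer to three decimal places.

z(false-alarm rate) = z(0.335) = -0.4261
z(H) = z(FA) + d' = -0.4261 + 0.63 = 0.2039
hit rate = Φ(0.2039) = 0.5808

hit rate = 0.581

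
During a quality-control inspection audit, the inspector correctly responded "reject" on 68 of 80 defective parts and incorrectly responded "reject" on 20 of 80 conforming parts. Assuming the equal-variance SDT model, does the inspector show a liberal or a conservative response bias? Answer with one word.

liberal

z(H) = 1.036, z(FA) = -0.674
c = −½·(z(H) + z(FA)) = -0.181
c < 0 → liberal criterion (biased toward responding “yes”).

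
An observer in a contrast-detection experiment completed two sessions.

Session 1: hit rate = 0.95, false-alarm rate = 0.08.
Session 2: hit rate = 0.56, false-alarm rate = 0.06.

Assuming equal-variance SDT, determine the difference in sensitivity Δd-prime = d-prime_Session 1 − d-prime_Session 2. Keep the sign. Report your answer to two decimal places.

Session 1: z(0.95) = 1.645, z(0.08) = -1.405, d' = 3.050
Session 2: z(0.56) = 0.151, z(0.06) = -1.555, d' = 1.706
Δd' = d'_Session 1 − d'_Session 2 = 3.050 − 1.706 = 1.344
Session 1 has the higher sensitivity.

Δd-prime = 1.34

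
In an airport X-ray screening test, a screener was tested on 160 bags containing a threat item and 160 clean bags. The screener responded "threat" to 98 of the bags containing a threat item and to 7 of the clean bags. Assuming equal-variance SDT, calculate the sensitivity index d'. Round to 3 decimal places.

H = 98/160 = 0.6125
FA = 7/160 = 0.0437
Φ⁻¹(0.6125) = 0.2858, Φ⁻¹(0.0437) = -1.7093
d' = z(H) − z(FA) = 0.2858 − (-1.7093) = 1.9951

d' = 1.995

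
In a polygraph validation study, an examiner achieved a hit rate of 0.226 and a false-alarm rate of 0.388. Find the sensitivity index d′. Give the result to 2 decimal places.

z(0.226) = -0.7521, z(0.388) = -0.2845
d' = z(H) − z(FA) = -0.7521 − (-0.2845) = -0.4676

d′ = -0.47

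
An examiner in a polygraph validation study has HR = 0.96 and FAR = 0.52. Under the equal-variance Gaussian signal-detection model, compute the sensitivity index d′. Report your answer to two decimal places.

d′ = 1.70

Φ⁻¹(H) = Φ⁻¹(0.96) = 1.7507
Φ⁻¹(FA) = Φ⁻¹(0.52) = 0.0502
d' = z(H) − z(FA) = 1.7507 − 0.0502 = 1.7005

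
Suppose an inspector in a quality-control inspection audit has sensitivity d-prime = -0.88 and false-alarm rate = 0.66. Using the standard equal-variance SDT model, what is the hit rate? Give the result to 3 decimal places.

z(false-alarm rate) = z(0.66) = 0.4125
z(H) = z(FA) + d' = 0.4125 + (-0.88) = -0.4675
hit rate = Φ(-0.4675) = 0.3201

hit rate = 0.320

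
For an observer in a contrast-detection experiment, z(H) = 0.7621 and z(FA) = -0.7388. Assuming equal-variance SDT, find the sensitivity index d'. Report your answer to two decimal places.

d' = 1.50

d' = z(H) − z(FA) = 0.7621 − (-0.7388) = 1.5009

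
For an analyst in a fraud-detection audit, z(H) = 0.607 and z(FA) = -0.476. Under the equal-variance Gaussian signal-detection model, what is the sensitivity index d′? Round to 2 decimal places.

d′ = 1.08

d' = z(H) − z(FA) = 0.607 − (-0.476) = 1.083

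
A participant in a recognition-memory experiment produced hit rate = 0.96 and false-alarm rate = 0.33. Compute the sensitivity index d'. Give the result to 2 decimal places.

d' = 2.19

z(H) = z(0.96) = 1.7507
z(FA) = z(0.33) = -0.4399
d' = z(H) − z(FA) = 1.7507 − (-0.4399) = 2.1906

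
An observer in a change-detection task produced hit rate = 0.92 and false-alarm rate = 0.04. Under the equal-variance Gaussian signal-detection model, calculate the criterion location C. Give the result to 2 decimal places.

C = 0.17

z(H) = z(0.92) = 1.405
z(FA) = z(0.04) = -1.751
c = −½·[z(H) + z(FA)] = −0.5 × (1.405 + (-1.751)) = 0.173
c > 0: the observer has a conservative response bias.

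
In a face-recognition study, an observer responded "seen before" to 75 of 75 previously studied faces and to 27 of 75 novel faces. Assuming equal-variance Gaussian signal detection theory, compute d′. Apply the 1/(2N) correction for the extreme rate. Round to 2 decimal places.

The hit rate is 75/75 = 1, so apply the 1/(2N) correction: H → 1 − 1/(2·75) = 0.99333.
z(H) = z(0.99333) = 2.475
z(FA) = z(0.36000) = -0.358
d' = 2.475 − (-0.358) = 2.833

d′ = 2.83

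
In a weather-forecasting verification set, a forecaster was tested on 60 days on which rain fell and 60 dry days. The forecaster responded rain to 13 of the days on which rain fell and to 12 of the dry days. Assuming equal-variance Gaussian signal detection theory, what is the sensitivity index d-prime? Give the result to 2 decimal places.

d-prime = 0.06

H = 13/60 = 0.2167
FA = 12/60 = 0.2000
z(H) = -0.7834
z(FA) = -0.8416
d' = z(H) − z(FA) = -0.7834 − (-0.8416) = 0.0582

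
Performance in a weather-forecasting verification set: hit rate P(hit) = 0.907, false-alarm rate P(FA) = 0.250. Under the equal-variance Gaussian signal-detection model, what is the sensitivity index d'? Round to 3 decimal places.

z(H) = 1.3225
z(FA) = -0.6745
d' = z(H) − z(FA) = 1.3225 − (-0.6745) = 1.9970

d' = 1.997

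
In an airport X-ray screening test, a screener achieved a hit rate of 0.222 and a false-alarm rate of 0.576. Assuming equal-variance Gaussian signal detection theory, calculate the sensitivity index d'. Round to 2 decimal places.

Φ⁻¹(H) = Φ⁻¹(0.222) = -0.7655
Φ⁻¹(FA) = Φ⁻¹(0.576) = 0.1917
d' = z(H) − z(FA) = -0.7655 − 0.1917 = -0.9572

d' = -0.96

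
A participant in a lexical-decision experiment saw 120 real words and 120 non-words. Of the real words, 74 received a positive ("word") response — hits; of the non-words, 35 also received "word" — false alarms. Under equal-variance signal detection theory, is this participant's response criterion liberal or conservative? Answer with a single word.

conservative

z(H) = 0.297, z(FA) = -0.549
c = −½·(z(H) + z(FA)) = 0.126
c > 0 → conservative criterion (biased toward responding “no”).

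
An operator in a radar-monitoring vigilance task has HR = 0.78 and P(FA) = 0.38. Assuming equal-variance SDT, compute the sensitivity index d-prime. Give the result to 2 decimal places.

d-prime = 1.08

z(H) = z(0.78) = 0.772
z(FA) = z(0.38) = -0.305
d' = z(H) − z(FA) = 0.772 − (-0.305) = 1.077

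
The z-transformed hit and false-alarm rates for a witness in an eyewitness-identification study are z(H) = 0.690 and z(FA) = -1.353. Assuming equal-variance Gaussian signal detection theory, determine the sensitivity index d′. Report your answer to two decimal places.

d' = z(H) − z(FA) = 0.690 − (-1.353) = 2.043

d′ = 2.04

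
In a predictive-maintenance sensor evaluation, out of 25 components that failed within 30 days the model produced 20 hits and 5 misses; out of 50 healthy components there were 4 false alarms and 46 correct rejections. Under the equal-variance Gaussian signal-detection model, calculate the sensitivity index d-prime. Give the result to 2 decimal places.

d-prime = 2.25

H = 20/25 = 0.8000
FA = 4/50 = 0.0800
z(0.8000) = 0.842, z(0.0800) = -1.405
d' = z(H) − z(FA) = 0.842 − (-1.405) = 2.247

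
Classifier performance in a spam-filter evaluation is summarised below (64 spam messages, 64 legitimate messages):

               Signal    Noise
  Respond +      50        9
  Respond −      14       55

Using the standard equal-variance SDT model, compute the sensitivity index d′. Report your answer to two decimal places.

H = 50/64 = 0.7812
FA = 9/64 = 0.1406
z(H) = z(0.7812) = 0.7763
z(FA) = z(0.1406) = -1.0776
d' = z(H) − z(FA) = 0.7763 − (-1.0776) = 1.8539

d′ = 1.85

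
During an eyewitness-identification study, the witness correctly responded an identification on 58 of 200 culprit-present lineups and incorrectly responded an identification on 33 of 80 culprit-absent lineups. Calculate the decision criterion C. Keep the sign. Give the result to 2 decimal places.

C = 0.39

H = 58/200 = 0.2900
FA = 33/80 = 0.4125
z(0.2900) = -0.5534, z(0.4125) = -0.2211
c = −½·[z(H) + z(FA)] = −0.5 × (-0.5534 + (-0.2211)) = 0.38725
c > 0: the witness has a conservative response bias.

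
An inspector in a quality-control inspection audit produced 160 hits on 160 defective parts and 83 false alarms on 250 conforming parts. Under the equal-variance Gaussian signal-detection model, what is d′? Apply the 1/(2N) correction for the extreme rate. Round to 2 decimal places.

d′ = 3.17

The hit rate is 160/160 = 1, so apply the 1/(2N) correction: H → 1 − 1/(2·160) = 0.99687.
z(H) = z(0.99687) = 2.734
z(FA) = z(0.33200) = -0.434
d' = 2.734 − (-0.434) = 3.168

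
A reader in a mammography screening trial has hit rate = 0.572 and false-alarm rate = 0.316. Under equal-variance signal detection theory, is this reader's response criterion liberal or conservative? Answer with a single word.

conservative

z(H) = 0.181, z(FA) = -0.479
c = −½·(z(H) + z(FA)) = 0.149
c > 0 → conservative criterion (biased toward responding “no”).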